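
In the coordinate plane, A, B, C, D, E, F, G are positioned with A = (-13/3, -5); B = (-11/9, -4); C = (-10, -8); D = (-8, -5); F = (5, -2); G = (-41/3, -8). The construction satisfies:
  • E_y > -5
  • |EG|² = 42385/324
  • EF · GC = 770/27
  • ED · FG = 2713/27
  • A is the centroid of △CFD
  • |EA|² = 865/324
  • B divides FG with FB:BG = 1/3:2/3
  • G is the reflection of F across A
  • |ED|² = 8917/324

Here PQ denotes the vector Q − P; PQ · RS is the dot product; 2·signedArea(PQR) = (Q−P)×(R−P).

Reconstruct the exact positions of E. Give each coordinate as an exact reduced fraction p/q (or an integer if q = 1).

1. E_x = -25/9  [ED · FG = 2713/27 ∩ EF · GC = 770/27]
2. E_y = -9/2  [ED · FG = 2713/27 ∩ EF · GC = 770/27]
   → E = (-25/9, -9/2)

E = (-25/9, -9/2)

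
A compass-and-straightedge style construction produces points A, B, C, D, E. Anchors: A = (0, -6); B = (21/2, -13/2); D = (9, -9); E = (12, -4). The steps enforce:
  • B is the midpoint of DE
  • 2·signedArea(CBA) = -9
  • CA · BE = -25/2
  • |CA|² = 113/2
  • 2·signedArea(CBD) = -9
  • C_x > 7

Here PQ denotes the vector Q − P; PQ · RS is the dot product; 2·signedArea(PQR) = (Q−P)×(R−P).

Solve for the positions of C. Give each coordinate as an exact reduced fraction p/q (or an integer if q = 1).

1. C_x = 15/2  [2·signedArea(CBA) = -9 ∩ CA · BE = -25/2]
2. C_y = -11/2  [2·signedArea(CBA) = -9 ∩ CA · BE = -25/2]
   → C = (15/2, -11/2)

C = (15/2, -11/2)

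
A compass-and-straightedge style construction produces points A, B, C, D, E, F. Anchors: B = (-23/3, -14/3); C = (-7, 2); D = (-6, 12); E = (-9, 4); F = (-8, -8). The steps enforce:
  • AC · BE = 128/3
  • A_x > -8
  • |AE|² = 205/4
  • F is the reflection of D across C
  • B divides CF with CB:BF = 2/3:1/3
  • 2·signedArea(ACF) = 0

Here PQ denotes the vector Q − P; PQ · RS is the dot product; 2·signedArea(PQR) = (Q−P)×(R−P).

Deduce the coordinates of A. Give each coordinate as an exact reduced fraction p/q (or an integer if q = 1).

1. A_x = -15/2  [2·signedArea(ACF) = 0 ∩ AC · BE = 128/3]
2. A_y = -3  [2·signedArea(ACF) = 0 ∩ AC · BE = 128/3]
   → A = (-15/2, -3)

A = (-15/2, -3)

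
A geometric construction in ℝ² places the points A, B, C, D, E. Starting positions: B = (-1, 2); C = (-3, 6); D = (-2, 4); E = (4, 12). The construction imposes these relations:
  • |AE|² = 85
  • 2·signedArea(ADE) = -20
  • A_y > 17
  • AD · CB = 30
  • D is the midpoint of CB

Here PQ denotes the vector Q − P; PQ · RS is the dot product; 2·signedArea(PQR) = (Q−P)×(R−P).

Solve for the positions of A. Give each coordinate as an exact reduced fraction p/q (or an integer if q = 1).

1. A_x = 11  [AD · CB = 30 ∩ 2·signedArea(ADE) = -20]
2. A_y = 18  [AD · CB = 30 ∩ 2·signedArea(ADE) = -20]
   → A = (11, 18)

A = (11, 18)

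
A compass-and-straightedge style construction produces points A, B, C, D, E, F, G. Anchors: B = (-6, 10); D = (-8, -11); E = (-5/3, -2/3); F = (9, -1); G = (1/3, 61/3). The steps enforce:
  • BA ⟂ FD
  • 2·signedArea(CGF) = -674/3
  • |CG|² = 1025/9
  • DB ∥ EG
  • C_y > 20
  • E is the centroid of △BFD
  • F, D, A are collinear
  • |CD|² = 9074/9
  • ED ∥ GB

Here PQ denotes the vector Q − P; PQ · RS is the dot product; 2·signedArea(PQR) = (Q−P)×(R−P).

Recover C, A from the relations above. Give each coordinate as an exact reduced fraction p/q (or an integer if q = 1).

A = (1036/389, -1839/389)
C = (-31/3, 62/3)

1. C_x = -31/3  [line 64/3·x + 26/3·y + 124/3 = 0 ∩ |CG|² = 1025/9]
2. C_y = 62/3  [line 64/3·x + 26/3·y + 124/3 = 0 ∩ |CG|² = 1025/9]
   → C = (-31/3, 62/3)
3. A_x = 1036/389  [F, D, A are collinear ∩ BA ⟂ FD]
4. A_y = -1839/389  [F, D, A are collinear ∩ BA ⟂ FD]
   → A = (1036/389, -1839/389)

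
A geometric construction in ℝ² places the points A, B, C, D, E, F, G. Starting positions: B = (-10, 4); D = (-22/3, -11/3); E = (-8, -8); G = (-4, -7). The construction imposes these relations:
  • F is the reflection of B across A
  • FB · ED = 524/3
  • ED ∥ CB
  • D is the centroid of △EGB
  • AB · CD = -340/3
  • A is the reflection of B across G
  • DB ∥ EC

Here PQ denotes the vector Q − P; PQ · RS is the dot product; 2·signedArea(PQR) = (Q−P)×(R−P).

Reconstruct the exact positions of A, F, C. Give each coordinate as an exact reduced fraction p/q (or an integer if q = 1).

1. A_x = 2  [A is the reflection of B across G]
2. A_y = -18  [A is the reflection of B across G]
   → A = (2, -18)
3. F_x = 14  [F is the reflection of B across A]
4. F_y = -40  [F is the reflection of B across A]
   → F = (14, -40)
5. C_x = -32/3  [ED ∥ CB ∩ DB ∥ EC]
6. C_y = -1/3  [ED ∥ CB ∩ DB ∥ EC]
   → C = (-32/3, -1/3)

A = (2, -18)
C = (-32/3, -1/3)
F = (14, -40)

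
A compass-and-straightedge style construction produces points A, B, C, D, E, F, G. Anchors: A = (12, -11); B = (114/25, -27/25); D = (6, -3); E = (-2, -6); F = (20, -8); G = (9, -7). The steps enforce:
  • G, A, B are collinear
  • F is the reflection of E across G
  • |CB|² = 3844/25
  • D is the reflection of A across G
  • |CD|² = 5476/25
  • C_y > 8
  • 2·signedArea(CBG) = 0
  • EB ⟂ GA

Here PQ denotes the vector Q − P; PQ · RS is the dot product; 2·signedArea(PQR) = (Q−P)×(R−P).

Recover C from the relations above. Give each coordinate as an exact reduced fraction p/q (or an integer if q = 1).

C = (-72/25, 221/25)

1. C_x = -72/25  [line 148/25·x + 111/25·y + -111/5 = 0 ∩ |CB|² = 3844/25]
2. C_y = 221/25  [line 148/25·x + 111/25·y + -111/5 = 0 ∩ |CB|² = 3844/25]
   → C = (-72/25, 221/25)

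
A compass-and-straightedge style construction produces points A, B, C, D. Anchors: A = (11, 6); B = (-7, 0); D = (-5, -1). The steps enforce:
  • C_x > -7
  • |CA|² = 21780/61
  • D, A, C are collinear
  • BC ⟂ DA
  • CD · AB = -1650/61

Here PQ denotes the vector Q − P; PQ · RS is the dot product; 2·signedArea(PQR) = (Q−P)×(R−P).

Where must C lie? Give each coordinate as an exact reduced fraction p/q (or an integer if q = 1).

1. C_x = -385/61  [D, A, C are collinear ∩ BC ⟂ DA]
2. C_y = -96/61  [D, A, C are collinear ∩ BC ⟂ DA]
   → C = (-385/61, -96/61)

C = (-385/61, -96/61)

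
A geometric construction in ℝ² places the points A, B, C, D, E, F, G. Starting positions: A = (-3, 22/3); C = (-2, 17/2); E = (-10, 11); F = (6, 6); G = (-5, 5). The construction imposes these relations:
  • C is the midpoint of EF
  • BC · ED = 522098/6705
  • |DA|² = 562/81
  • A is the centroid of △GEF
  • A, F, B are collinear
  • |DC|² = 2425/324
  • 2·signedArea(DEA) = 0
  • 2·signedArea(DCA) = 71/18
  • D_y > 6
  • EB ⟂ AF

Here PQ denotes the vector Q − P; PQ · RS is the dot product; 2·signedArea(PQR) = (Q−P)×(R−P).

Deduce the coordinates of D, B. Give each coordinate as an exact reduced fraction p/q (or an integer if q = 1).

B = (-7734/745, 6278/745)
D = (-2/3, 55/9)

1. D_x = -2/3  [2·signedArea(DEA) = 0 ∩ 2·signedArea(DCA) = 71/18]
2. D_y = 55/9  [2·signedArea(DEA) = 0 ∩ 2·signedArea(DCA) = 71/18]
   → D = (-2/3, 55/9)
3. B_x = -7734/745  [A, F, B are collinear ∩ EB ⟂ AF]
4. B_y = 6278/745  [A, F, B are collinear ∩ EB ⟂ AF]
   → B = (-7734/745, 6278/745)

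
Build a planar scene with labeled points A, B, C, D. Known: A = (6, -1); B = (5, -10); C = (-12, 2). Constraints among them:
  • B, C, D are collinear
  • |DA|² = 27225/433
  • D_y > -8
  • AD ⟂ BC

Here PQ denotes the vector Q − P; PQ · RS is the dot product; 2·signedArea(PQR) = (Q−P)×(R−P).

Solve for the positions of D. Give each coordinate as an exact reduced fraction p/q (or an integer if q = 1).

1. D_x = 618/433  [B, C, D are collinear ∩ AD ⟂ BC]
2. D_y = -3238/433  [B, C, D are collinear ∩ AD ⟂ BC]
   → D = (618/433, -3238/433)

D = (618/433, -3238/433)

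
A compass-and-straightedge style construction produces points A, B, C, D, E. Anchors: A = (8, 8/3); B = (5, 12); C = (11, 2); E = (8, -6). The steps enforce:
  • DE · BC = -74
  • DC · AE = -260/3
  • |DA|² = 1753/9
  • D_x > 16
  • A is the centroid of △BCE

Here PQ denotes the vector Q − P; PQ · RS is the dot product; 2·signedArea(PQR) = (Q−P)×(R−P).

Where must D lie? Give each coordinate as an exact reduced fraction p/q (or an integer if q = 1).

1. D_x = 17  [DE · BC = -74 ∩ DC · AE = -260/3]
2. D_y = -8  [DE · BC = -74 ∩ DC · AE = -260/3]
   → D = (17, -8)

D = (17, -8)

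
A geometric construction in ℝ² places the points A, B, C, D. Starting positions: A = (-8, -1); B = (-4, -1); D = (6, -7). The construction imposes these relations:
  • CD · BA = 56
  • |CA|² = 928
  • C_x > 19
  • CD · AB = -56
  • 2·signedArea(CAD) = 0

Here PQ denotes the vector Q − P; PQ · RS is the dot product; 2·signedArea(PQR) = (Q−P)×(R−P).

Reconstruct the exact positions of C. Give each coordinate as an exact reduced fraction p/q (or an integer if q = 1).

1. C_x = 20  [2·signedArea(CAD) = 0 ∩ CD · BA = 56]
2. C_y = -13  [2·signedArea(CAD) = 0 ∩ CD · BA = 56]
   → C = (20, -13)

C = (20, -13)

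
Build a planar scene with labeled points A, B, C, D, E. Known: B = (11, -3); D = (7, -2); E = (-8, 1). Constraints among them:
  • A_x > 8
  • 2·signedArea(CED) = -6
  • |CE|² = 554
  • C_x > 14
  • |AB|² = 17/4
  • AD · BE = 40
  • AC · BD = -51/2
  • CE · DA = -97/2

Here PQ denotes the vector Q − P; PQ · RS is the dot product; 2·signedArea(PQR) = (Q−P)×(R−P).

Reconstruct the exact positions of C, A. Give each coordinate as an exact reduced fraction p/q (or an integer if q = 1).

1. C_x = 15  [line 3·x + 15·y + 15 = 0 ∩ |CE|² = 554]
2. C_y = -4  [line 3·x + 15·y + 15 = 0 ∩ |CE|² = 554]
   → C = (15, -4)
3. A_x = 9  [AD · BE = 40 ∩ CE · DA = -97/2]
4. A_y = -5/2  [AD · BE = 40 ∩ CE · DA = -97/2]
   → A = (9, -5/2)

A = (9, -5/2)
C = (15, -4)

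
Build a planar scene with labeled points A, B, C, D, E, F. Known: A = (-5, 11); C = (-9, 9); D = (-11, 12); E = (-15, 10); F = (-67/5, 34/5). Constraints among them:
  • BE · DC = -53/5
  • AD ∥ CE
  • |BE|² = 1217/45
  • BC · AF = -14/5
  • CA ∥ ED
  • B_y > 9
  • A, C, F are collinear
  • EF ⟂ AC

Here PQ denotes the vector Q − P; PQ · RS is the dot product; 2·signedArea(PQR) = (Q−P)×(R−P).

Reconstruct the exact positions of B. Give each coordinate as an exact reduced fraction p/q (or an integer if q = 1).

B = (-49/5, 149/15)

1. B_x = -49/5  [BC · AF = -14/5 ∩ BE · DC = -53/5]
2. B_y = 149/15  [BC · AF = -14/5 ∩ BE · DC = -53/5]
   → B = (-49/5, 149/15)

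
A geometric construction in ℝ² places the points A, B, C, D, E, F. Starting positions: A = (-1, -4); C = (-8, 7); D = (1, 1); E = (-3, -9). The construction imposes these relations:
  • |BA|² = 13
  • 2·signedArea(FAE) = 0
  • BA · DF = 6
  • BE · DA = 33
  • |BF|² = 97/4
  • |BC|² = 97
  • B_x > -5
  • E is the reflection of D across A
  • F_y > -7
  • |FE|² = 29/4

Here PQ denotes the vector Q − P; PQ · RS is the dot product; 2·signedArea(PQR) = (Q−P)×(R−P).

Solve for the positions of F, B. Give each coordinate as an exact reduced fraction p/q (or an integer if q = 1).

1. F_x = -2  [line 5·x + -2·y + -3 = 0 ∩ |FE|² = 29/4]
2. F_y = -13/2  [line 5·x + -2·y + -3 = 0 ∩ |FE|² = 29/4]
   → F = (-2, -13/2)
3. B_x = -4  [line 3·x + 15/2·y + 27 = 0 ∩ |BC|² = 97]
4. B_y = -2  [line 3·x + 15/2·y + 27 = 0 ∩ |BC|² = 97]
   → B = (-4, -2)

B = (-4, -2)
F = (-2, -13/2)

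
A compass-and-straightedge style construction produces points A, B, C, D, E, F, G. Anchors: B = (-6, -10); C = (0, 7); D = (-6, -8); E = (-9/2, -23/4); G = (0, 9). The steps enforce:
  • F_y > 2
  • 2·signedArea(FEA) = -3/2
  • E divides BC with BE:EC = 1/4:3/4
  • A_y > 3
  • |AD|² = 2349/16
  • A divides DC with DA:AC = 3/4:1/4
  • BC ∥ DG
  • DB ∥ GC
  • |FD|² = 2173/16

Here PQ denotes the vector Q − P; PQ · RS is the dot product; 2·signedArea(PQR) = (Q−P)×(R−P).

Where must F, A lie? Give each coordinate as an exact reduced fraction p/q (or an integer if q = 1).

1. A_x = -3/2  [A divides DC with DA:AC = 3/4:1/4]
2. A_y = 13/4  [A divides DC with DA:AC = 3/4:1/4]
   → A = (-3/2, 13/4)
3. F_x = -3/2  [line -9·x + 3·y + -87/4 = 0 ∩ |FD|² = 2173/16]
4. F_y = 11/4  [line -9·x + 3·y + -87/4 = 0 ∩ |FD|² = 2173/16]
   → F = (-3/2, 11/4)

A = (-3/2, 13/4)
F = (-3/2, 11/4)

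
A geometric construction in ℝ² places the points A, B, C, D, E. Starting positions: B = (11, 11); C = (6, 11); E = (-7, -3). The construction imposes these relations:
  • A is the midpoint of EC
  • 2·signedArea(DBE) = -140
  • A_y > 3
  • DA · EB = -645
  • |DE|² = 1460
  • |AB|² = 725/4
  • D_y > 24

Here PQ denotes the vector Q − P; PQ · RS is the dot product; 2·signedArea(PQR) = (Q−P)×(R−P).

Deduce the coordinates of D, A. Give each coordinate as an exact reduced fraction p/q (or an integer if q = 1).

1. D_x = 19  [line 14·x + -18·y + 184 = 0 ∩ |DE|² = 1460]
2. D_y = 25  [line 14·x + -18·y + 184 = 0 ∩ |DE|² = 1460]
   → D = (19, 25)
3. A_x = -1/2  [A is the midpoint of EC]
4. A_y = 4  [A is the midpoint of EC]
   → A = (-1/2, 4)

A = (-1/2, 4)
D = (19, 25)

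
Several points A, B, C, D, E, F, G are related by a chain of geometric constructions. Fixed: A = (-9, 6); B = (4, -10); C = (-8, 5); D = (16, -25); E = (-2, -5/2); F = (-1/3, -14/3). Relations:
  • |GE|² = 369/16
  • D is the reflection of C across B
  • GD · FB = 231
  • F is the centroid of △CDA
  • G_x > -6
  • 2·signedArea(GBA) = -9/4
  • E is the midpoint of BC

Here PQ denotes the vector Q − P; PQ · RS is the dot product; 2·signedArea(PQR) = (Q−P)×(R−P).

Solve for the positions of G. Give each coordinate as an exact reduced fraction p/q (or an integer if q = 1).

G = (-5, 5/4)

1. G_x = -5  [2·signedArea(GBA) = -9/4 ∩ GD · FB = 231]
2. G_y = 5/4  [2·signedArea(GBA) = -9/4 ∩ GD · FB = 231]
   → G = (-5, 5/4)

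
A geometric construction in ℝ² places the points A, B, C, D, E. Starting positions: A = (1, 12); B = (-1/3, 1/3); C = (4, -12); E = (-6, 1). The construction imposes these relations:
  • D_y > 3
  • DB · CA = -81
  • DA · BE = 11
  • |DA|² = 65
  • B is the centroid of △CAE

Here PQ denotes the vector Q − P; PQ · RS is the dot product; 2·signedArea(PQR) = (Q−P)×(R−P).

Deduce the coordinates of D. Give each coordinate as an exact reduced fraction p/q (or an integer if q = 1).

1. D_x = 2  [DA · BE = 11 ∩ DB · CA = -81]
2. D_y = 4  [DA · BE = 11 ∩ DB · CA = -81]
   → D = (2, 4)

D = (2, 4)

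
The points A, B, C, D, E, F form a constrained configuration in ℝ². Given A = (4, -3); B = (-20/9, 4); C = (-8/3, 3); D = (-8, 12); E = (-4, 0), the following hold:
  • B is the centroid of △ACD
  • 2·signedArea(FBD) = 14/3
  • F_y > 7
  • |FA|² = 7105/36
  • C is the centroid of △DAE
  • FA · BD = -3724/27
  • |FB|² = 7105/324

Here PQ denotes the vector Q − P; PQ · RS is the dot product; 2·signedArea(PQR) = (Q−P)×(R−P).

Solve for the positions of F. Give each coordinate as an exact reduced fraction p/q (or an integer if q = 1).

1. F_x = -16/3  [FA · BD = -3724/27 ∩ 2·signedArea(FBD) = 14/3]
2. F_y = 15/2  [FA · BD = -3724/27 ∩ 2·signedArea(FBD) = 14/3]
   → F = (-16/3, 15/2)

F = (-16/3, 15/2)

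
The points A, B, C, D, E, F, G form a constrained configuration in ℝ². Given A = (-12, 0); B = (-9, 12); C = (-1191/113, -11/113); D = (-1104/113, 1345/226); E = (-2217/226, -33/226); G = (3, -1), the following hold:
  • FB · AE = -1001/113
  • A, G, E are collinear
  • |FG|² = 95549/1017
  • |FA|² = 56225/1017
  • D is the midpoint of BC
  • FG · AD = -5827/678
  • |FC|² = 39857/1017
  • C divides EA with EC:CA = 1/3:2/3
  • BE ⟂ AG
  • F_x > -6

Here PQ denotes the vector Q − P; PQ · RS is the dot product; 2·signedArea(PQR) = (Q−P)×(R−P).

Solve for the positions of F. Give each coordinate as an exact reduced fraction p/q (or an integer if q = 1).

F = (-623/113, 1232/339)

1. F_x = -623/113  [FB · AE = -1001/113 ∩ FG · AD = -5827/678]
2. F_y = 1232/339  [FB · AE = -1001/113 ∩ FG · AD = -5827/678]
   → F = (-623/113, 1232/339)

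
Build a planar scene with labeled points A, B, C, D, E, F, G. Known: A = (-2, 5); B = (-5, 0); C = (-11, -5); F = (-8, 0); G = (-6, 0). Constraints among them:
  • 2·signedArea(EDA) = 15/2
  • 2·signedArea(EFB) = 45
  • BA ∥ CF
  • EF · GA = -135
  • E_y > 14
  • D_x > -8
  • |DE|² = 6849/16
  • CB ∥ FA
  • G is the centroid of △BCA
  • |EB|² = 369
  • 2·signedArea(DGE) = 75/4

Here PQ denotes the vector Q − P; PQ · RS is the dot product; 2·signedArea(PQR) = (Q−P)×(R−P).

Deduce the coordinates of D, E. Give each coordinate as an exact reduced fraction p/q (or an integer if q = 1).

D = (-29/4, 0)
E = (7, 15)

1. E_x = 7  [2·signedArea(EFB) = 45 ∩ EF · GA = -135]
2. E_y = 15  [2·signedArea(EFB) = 45 ∩ EF · GA = -135]
   → E = (7, 15)
3. D_x = -29/4  [2·signedArea(DGE) = 75/4 ∩ 2·signedArea(EDA) = 15/2]
4. D_y = 0  [2·signedArea(DGE) = 75/4 ∩ 2·signedArea(EDA) = 15/2]
   → D = (-29/4, 0)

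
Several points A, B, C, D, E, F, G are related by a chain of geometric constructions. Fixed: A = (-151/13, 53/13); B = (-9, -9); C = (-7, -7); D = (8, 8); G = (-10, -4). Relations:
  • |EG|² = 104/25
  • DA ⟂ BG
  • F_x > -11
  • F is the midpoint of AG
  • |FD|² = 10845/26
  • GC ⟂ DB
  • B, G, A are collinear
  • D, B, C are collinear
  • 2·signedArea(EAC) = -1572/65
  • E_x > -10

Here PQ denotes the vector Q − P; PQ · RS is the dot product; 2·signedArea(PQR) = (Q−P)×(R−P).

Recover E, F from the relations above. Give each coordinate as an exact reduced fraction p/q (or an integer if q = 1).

E = (-48/5, -6)
F = (-281/26, 1/26)

1. E_x = -48/5  [line 144/13·x + 60/13·y + 8712/65 = 0 ∩ |EG|² = 104/25]
2. E_y = -6  [line 144/13·x + 60/13·y + 8712/65 = 0 ∩ |EG|² = 104/25]
   → E = (-48/5, -6)
3. F_x = -281/26  [F is the midpoint of AG]
4. F_y = 1/26  [F is the midpoint of AG]
   → F = (-281/26, 1/26)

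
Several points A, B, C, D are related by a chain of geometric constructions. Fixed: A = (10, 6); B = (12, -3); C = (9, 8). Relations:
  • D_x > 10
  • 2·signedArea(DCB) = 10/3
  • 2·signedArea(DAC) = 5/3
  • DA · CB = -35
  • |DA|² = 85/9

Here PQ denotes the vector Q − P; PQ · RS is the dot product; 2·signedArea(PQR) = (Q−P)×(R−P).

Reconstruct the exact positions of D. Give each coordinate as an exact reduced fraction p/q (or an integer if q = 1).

D = (32/3, 3)

1. D_x = 32/3  [2·signedArea(DCB) = 10/3 ∩ 2·signedArea(DAC) = 5/3]
2. D_y = 3  [2·signedArea(DCB) = 10/3 ∩ 2·signedArea(DAC) = 5/3]
   → D = (32/3, 3)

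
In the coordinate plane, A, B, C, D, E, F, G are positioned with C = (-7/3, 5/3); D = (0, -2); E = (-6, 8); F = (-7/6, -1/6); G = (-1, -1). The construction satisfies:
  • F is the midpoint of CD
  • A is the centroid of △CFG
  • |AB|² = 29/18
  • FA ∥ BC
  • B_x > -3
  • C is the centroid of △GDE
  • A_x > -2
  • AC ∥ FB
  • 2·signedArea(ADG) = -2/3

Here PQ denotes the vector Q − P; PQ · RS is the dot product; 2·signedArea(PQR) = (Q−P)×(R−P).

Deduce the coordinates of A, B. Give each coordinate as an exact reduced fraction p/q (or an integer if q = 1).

A = (-3/2, 1/6)
B = (-2, 4/3)

1. A_x = -3/2  [A is the centroid of △CFG]
2. A_y = 1/6  [A is the centroid of △CFG]
   → A = (-3/2, 1/6)
3. B_x = -2  [FA ∥ BC ∩ AC ∥ FB]
4. B_y = 4/3  [FA ∥ BC ∩ AC ∥ FB]
   → B = (-2, 4/3)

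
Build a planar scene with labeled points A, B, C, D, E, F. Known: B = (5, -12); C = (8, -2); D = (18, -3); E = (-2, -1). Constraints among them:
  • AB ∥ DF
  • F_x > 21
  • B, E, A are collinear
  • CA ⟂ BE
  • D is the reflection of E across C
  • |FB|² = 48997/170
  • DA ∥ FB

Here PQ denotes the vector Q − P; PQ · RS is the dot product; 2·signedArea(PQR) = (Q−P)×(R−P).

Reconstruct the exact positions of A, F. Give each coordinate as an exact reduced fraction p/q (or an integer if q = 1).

1. A_x = 227/170  [B, E, A are collinear ∩ CA ⟂ BE]
2. A_y = -1061/170  [B, E, A are collinear ∩ CA ⟂ BE]
   → A = (227/170, -1061/170)
3. F_x = 3683/170  [DA ∥ FB ∩ AB ∥ DF]
4. F_y = -1489/170  [DA ∥ FB ∩ AB ∥ DF]
   → F = (3683/170, -1489/170)

A = (227/170, -1061/170)
F = (3683/170, -1489/170)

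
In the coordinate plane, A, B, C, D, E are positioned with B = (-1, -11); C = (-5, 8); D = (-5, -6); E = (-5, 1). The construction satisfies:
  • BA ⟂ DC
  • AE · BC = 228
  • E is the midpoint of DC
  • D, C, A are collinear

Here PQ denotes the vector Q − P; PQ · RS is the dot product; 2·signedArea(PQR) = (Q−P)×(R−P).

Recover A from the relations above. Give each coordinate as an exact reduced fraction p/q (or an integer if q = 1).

1. A_x = -5  [D, C, A are collinear ∩ BA ⟂ DC]
2. A_y = -11  [D, C, A are collinear ∩ BA ⟂ DC]
   → A = (-5, -11)

A = (-5, -11)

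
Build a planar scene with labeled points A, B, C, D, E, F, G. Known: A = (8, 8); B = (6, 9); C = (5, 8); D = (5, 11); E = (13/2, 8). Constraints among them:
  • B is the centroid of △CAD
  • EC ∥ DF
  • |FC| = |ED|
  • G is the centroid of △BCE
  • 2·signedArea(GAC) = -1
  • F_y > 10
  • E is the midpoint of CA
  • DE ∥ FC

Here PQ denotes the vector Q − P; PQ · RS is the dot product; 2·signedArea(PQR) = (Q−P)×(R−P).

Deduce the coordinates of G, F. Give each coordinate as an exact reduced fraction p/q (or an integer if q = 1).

1. G_x = 35/6  [G is the centroid of △BCE]
2. G_y = 25/3  [G is the centroid of △BCE]
   → G = (35/6, 25/3)
3. F_x = 7/2  [DE ∥ FC ∩ EC ∥ DF]
4. F_y = 11  [DE ∥ FC ∩ EC ∥ DF]
   → F = (7/2, 11)

F = (7/2, 11)
G = (35/6, 25/3)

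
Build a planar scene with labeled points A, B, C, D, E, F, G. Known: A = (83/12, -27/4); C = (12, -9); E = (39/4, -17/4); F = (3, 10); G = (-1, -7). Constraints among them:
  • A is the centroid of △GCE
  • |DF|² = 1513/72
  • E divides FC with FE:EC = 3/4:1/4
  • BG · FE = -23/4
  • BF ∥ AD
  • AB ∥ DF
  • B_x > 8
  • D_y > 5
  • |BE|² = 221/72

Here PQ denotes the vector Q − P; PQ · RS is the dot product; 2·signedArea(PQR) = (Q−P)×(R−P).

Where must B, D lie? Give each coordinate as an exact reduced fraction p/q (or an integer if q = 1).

1. B_x = 9  [line -27/4·x + 57/4·y + 395/4 = 0 ∩ |BE|² = 221/72]
2. B_y = -8/3  [line -27/4·x + 57/4·y + 395/4 = 0 ∩ |BE|² = 221/72]
   → B = (9, -8/3)
3. D_x = 11/12  [AB ∥ DF ∩ BF ∥ AD]
4. D_y = 71/12  [AB ∥ DF ∩ BF ∥ AD]
   → D = (11/12, 71/12)

B = (9, -8/3)
D = (11/12, 71/12)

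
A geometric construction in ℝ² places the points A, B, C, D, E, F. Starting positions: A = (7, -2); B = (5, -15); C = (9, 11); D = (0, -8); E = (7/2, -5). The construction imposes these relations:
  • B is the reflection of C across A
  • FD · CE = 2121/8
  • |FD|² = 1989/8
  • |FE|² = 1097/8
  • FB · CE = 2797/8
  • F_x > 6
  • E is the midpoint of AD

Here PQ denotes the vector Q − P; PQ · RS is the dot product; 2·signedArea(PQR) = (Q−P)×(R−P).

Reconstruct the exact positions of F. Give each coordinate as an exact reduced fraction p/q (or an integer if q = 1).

F = (27/4, 25/4)

1. F_x = 27/4  [line 11/2·x + 16·y + -1097/8 = 0 ∩ |FD|² = 1989/8]
2. F_y = 25/4  [line 11/2·x + 16·y + -1097/8 = 0 ∩ |FD|² = 1989/8]
   → F = (27/4, 25/4)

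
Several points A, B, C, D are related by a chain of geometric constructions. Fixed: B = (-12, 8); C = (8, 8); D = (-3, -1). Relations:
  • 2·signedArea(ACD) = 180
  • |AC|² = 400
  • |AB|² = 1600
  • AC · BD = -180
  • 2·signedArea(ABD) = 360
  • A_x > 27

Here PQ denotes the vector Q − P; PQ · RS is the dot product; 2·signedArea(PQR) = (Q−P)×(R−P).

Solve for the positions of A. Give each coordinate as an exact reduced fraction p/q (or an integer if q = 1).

1. A_x = 28  [2·signedArea(ABD) = 360 ∩ AC · BD = -180]
2. A_y = 8  [2·signedArea(ABD) = 360 ∩ AC · BD = -180]
   → A = (28, 8)

A = (28, 8)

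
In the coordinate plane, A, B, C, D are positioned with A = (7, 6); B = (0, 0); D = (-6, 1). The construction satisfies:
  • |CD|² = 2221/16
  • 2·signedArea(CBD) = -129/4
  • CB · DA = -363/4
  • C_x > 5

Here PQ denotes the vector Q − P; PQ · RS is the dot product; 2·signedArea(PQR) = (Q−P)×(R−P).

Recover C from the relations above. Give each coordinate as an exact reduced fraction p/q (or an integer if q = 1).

C = (21/4, 9/2)

1. C_x = 21/4  [CB · DA = -363/4 ∩ 2·signedArea(CBD) = -129/4]
2. C_y = 9/2  [CB · DA = -363/4 ∩ 2·signedArea(CBD) = -129/4]
   → C = (21/4, 9/2)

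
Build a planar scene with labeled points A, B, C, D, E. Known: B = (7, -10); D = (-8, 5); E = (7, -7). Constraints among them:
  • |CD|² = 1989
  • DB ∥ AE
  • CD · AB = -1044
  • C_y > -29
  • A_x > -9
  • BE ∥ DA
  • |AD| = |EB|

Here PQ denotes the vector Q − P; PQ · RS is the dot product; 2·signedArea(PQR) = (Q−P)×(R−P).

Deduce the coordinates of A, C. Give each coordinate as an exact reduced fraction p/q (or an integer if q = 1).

A = (-8, 8)
C = (22, -28)

1. A_x = -8  [DB ∥ AE ∩ BE ∥ DA]
2. A_y = 8  [DB ∥ AE ∩ BE ∥ DA]
   → A = (-8, 8)
3. C_x = 22  [line -15·x + 18·y + 834 = 0 ∩ |CD|² = 1989]
4. C_y = -28  [line -15·x + 18·y + 834 = 0 ∩ |CD|² = 1989]
   → C = (22, -28)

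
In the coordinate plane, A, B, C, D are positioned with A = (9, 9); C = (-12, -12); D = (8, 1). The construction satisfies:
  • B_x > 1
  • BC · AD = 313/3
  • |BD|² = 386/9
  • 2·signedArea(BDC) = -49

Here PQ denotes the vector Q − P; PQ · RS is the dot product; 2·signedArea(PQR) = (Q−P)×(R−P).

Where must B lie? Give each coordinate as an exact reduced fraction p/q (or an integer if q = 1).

1. B_x = 5/3  [BC · AD = 313/3 ∩ 2·signedArea(BDC) = -49]
2. B_y = -2/3  [BC · AD = 313/3 ∩ 2·signedArea(BDC) = -49]
   → B = (5/3, -2/3)

B = (5/3, -2/3)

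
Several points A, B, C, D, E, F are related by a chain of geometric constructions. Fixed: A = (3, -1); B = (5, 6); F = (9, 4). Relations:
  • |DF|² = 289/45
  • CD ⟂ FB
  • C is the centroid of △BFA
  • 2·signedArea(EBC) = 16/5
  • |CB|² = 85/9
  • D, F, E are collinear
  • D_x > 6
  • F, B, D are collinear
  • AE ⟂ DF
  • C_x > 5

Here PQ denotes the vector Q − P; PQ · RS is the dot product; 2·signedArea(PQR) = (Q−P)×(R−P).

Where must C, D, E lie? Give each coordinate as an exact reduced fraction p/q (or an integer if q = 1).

1. C_x = 17/3  [C is the centroid of △BFA]
2. C_y = 3  [C is the centroid of △BFA]
   → C = (17/3, 3)
3. D_x = 101/15  [F, B, D are collinear ∩ CD ⟂ FB]
4. D_y = 77/15  [F, B, D are collinear ∩ CD ⟂ FB]
   → D = (101/15, 77/15)
5. E_x = 31/5  [D, F, E are collinear ∩ AE ⟂ DF]
6. E_y = 27/5  [D, F, E are collinear ∩ AE ⟂ DF]
   → E = (31/5, 27/5)

C = (17/3, 3)
D = (101/15, 77/15)
E = (31/5, 27/5)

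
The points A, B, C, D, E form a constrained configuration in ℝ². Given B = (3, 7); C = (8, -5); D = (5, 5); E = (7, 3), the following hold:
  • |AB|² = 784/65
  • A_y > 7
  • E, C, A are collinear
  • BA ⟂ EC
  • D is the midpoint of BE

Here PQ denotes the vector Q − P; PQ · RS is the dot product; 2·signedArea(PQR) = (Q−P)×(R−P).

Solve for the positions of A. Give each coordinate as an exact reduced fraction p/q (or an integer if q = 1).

A = (419/65, 483/65)

1. A_x = 419/65  [E, C, A are collinear ∩ BA ⟂ EC]
2. A_y = 483/65  [E, C, A are collinear ∩ BA ⟂ EC]
   → A = (419/65, 483/65)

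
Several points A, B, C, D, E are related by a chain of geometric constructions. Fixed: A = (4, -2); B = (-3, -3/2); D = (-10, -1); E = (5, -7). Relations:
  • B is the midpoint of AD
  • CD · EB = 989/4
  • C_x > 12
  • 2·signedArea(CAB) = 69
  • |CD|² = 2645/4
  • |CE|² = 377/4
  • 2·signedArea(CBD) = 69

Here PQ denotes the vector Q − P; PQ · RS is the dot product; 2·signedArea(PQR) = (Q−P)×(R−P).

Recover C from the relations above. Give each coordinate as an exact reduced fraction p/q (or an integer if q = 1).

C = (13, -25/2)

1. C_x = 13  [2·signedArea(CAB) = 69 ∩ CD · EB = 989/4]
2. C_y = -25/2  [2·signedArea(CAB) = 69 ∩ CD · EB = 989/4]
   → C = (13, -25/2)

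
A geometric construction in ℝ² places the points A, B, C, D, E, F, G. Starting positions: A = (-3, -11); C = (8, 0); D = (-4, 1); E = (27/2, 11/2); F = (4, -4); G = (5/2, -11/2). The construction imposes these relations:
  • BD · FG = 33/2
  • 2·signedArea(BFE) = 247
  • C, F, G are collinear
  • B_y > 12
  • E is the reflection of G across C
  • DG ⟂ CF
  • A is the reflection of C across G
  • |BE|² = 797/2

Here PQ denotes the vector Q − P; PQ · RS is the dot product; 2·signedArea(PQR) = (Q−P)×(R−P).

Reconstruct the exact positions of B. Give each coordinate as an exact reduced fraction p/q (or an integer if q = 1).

B = (-5, 13)

1. B_x = -5  [2·signedArea(BFE) = 247 ∩ BD · FG = 33/2]
2. B_y = 13  [2·signedArea(BFE) = 247 ∩ BD · FG = 33/2]
   → B = (-5, 13)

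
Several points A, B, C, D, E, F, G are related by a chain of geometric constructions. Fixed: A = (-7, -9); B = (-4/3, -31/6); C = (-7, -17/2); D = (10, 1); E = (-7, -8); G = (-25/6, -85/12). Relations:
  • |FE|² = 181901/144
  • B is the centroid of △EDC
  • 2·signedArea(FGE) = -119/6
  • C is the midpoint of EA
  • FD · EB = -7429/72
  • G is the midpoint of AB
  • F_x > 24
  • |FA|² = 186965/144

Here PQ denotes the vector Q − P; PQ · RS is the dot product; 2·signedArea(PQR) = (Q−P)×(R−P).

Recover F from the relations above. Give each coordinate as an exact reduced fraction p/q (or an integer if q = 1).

1. F_x = 145/6  [FD · EB = -7429/72 ∩ 2·signedArea(FGE) = -119/6]
2. F_y = 109/12  [FD · EB = -7429/72 ∩ 2·signedArea(FGE) = -119/6]
   → F = (145/6, 109/12)

F = (145/6, 109/12)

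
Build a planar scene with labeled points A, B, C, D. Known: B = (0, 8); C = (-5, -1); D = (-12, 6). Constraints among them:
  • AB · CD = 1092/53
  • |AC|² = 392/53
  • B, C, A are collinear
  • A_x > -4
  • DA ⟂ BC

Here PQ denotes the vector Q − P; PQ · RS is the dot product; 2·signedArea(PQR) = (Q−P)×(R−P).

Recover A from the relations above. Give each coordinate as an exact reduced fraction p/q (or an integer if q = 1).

A = (-195/53, 73/53)

1. A_x = -195/53  [B, C, A are collinear ∩ DA ⟂ BC]
2. A_y = 73/53  [B, C, A are collinear ∩ DA ⟂ BC]
   → A = (-195/53, 73/53)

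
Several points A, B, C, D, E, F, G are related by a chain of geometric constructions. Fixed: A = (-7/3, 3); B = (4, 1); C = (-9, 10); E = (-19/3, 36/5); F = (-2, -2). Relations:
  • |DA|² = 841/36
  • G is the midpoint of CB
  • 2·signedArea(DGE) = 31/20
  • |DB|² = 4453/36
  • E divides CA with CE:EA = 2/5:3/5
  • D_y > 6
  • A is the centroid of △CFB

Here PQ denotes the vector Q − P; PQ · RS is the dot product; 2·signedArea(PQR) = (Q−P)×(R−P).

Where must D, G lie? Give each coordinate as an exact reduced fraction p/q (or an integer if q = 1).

1. G_x = -5/2  [G is the midpoint of CB]
2. G_y = 11/2  [G is the midpoint of CB]
   → G = (-5/2, 11/2)
3. D_x = -17/3  [line -17/10·x + -23/6·y + 917/60 = 0 ∩ |DA|² = 841/36]
4. D_y = 13/2  [line -17/10·x + -23/6·y + 917/60 = 0 ∩ |DA|² = 841/36]
   → D = (-17/3, 13/2)

D = (-17/3, 13/2)
G = (-5/2, 11/2)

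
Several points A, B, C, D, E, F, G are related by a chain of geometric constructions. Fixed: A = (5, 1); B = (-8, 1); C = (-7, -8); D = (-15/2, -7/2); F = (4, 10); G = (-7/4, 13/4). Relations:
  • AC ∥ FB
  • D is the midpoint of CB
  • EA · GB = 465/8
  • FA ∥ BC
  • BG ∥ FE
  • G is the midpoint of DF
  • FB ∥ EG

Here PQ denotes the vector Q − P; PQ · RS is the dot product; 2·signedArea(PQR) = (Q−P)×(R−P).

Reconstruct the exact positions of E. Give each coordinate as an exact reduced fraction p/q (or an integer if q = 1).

1. E_x = 41/4  [FB ∥ EG ∩ BG ∥ FE]
2. E_y = 49/4  [FB ∥ EG ∩ BG ∥ FE]
   → E = (41/4, 49/4)

E = (41/4, 49/4)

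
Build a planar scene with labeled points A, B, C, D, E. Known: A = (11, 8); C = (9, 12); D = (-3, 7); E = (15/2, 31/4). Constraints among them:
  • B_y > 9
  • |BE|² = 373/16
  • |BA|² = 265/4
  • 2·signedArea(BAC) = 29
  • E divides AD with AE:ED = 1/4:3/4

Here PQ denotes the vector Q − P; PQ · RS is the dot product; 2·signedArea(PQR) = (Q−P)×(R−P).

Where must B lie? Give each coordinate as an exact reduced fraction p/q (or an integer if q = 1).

1. B_x = 3  [line -4·x + -2·y + 31 = 0 ∩ |BA|² = 265/4]
2. B_y = 19/2  [line -4·x + -2·y + 31 = 0 ∩ |BA|² = 265/4]
   → B = (3, 19/2)

B = (3, 19/2)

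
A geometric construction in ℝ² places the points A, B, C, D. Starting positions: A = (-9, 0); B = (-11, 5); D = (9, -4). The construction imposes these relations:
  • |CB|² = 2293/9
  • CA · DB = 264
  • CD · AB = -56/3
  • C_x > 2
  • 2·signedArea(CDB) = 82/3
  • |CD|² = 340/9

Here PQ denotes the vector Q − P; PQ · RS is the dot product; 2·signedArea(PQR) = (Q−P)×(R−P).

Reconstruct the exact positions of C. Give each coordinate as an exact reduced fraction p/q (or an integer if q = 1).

1. C_x = 3  [CA · DB = 264 ∩ 2·signedArea(CDB) = 82/3]
2. C_y = -8/3  [CA · DB = 264 ∩ 2·signedArea(CDB) = 82/3]
   → C = (3, -8/3)

C = (3, -8/3)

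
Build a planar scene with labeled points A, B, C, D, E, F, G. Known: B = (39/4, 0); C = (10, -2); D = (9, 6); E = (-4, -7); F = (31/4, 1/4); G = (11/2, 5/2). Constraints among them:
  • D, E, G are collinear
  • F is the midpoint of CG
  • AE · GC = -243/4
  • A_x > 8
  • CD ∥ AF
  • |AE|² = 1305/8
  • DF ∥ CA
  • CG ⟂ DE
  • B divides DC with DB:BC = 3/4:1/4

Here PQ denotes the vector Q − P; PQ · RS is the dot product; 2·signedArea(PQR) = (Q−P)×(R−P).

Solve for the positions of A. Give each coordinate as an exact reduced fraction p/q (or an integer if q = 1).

1. A_x = 35/4  [CD ∥ AF ∩ DF ∥ CA]
2. A_y = -31/4  [CD ∥ AF ∩ DF ∥ CA]
   → A = (35/4, -31/4)

A = (35/4, -31/4)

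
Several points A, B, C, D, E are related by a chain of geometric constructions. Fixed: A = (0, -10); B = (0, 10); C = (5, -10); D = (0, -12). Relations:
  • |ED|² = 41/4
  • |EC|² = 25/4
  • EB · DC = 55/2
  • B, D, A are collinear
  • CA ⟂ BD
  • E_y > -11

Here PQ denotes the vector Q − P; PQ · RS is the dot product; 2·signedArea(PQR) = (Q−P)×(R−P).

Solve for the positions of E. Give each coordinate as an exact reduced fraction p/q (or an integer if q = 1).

E = (5/2, -10)

1. E_x = 5/2  [line -5·x + -2·y + -15/2 = 0 ∩ |ED|² = 41/4]
2. E_y = -10  [line -5·x + -2·y + -15/2 = 0 ∩ |ED|² = 41/4]
   → E = (5/2, -10)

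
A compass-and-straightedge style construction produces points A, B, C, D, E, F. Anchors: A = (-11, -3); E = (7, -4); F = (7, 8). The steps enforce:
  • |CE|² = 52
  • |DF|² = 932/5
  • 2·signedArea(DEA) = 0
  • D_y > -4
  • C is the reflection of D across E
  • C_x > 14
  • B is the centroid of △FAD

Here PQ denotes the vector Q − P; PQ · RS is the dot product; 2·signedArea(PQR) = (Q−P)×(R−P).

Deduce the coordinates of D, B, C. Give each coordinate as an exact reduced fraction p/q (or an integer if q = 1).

B = (-7/5, 7/15)
C = (71/5, -22/5)
D = (-1/5, -18/5)

1. D_x = -1/5  [line -1·x + -18·y + -65 = 0 ∩ |DF|² = 932/5]
2. D_y = -18/5  [line -1·x + -18·y + -65 = 0 ∩ |DF|² = 932/5]
   → D = (-1/5, -18/5)
3. B_x = -7/5  [B is the centroid of △FAD]
4. B_y = 7/15  [B is the centroid of △FAD]
   → B = (-7/5, 7/15)
5. C_x = 71/5  [C is the reflection of D across E]
6. C_y = -22/5  [C is the reflection of D across E]
   → C = (71/5, -22/5)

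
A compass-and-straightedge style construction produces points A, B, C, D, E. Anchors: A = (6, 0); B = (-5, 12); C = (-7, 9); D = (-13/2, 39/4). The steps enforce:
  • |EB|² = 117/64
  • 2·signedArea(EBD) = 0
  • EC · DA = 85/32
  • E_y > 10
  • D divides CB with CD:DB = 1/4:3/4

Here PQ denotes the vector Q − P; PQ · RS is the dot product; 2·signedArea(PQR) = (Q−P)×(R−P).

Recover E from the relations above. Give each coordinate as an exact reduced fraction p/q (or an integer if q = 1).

E = (-23/4, 87/8)

1. E_x = -23/4  [2·signedArea(EBD) = 0 ∩ EC · DA = 85/32]
2. E_y = 87/8  [2·signedArea(EBD) = 0 ∩ EC · DA = 85/32]
   → E = (-23/4, 87/8)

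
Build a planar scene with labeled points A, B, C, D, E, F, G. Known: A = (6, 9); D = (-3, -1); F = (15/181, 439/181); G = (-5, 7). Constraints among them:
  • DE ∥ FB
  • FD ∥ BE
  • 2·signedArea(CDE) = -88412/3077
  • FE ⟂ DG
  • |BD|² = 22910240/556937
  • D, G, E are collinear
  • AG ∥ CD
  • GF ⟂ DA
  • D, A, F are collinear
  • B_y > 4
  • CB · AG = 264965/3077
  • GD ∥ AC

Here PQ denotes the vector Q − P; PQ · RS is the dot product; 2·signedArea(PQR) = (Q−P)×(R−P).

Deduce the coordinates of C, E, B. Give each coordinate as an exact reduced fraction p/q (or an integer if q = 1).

B = (-1667/3077, 15151/3077)
C = (8, 1)
E = (-11153/3077, 4611/3077)

1. C_x = 8  [AG ∥ CD ∩ GD ∥ AC]
2. C_y = 1  [AG ∥ CD ∩ GD ∥ AC]
   → C = (8, 1)
3. E_x = -11153/3077  [D, G, E are collinear ∩ FE ⟂ DG]
4. E_y = 4611/3077  [D, G, E are collinear ∩ FE ⟂ DG]
   → E = (-11153/3077, 4611/3077)
5. B_x = -1667/3077  [FD ∥ BE ∩ DE ∥ FB]
6. B_y = 15151/3077  [FD ∥ BE ∩ DE ∥ FB]
   → B = (-1667/3077, 15151/3077)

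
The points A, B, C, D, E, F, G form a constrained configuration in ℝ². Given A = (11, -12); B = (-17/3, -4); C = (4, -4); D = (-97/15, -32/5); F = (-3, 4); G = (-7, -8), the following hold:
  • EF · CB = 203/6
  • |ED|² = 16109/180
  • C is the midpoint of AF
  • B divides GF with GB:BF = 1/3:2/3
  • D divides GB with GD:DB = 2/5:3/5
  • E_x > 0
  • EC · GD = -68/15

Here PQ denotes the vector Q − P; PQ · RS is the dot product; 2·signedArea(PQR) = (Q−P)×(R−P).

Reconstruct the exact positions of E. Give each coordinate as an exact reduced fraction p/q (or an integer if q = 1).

E = (1/2, 0)

1. E_x = 1/2  [EC · GD = -68/15 ∩ EF · CB = 203/6]
2. E_y = 0  [EC · GD = -68/15 ∩ EF · CB = 203/6]
   → E = (1/2, 0)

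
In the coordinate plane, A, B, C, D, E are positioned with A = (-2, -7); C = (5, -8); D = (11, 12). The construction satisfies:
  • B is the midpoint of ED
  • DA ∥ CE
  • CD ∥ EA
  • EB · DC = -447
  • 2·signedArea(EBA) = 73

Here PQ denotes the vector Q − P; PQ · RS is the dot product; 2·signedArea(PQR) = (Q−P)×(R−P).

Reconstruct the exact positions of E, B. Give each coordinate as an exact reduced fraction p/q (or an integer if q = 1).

B = (3/2, -15/2)
E = (-8, -27)

1. E_x = -8  [CD ∥ EA ∩ DA ∥ CE]
2. E_y = -27  [CD ∥ EA ∩ DA ∥ CE]
   → E = (-8, -27)
3. B_x = 3/2  [B is the midpoint of ED]
4. B_y = -15/2  [B is the midpoint of ED]
   → B = (3/2, -15/2)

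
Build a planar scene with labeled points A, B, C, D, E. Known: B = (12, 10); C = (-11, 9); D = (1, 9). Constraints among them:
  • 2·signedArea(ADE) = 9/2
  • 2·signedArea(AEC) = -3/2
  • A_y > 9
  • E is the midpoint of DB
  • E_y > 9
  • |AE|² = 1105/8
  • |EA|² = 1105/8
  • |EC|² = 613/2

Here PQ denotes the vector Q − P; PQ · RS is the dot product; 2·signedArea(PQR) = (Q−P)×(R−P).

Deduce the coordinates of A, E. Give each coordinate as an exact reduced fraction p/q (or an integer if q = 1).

A = (-21/4, 37/4)
E = (13/2, 19/2)

1. E_x = 13/2  [E is the midpoint of DB]
2. E_y = 19/2  [E is the midpoint of DB]
   → E = (13/2, 19/2)
3. A_x = -21/4  [2·signedArea(AEC) = -3/2 ∩ 2·signedArea(ADE) = 9/2]
4. A_y = 37/4  [2·signedArea(AEC) = -3/2 ∩ 2·signedArea(ADE) = 9/2]
   → A = (-21/4, 37/4)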